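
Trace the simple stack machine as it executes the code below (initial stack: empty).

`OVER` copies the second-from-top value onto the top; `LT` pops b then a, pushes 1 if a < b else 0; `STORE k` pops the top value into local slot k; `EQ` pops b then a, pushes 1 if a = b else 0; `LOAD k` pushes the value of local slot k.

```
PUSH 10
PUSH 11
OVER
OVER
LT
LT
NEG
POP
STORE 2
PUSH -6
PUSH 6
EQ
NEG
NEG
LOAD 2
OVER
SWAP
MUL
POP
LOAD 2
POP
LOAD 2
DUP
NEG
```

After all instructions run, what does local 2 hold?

PUSH 10 -> [10]
PUSH 11 -> [10, 11]
OVER    -> [10, 11, 10]
OVER    -> [10, 11, 10, 11]
LT      -> [10, 11, 1]
LT      -> [10, 0]
NEG     -> [10, 0]
POP     -> [10]
STORE 2 -> []
PUSH -6 -> [-6]
PUSH 6  -> [-6, 6]
EQ      -> [0]
NEG     -> [0]
NEG     -> [0]
LOAD 2  -> [0, 10]
OVER    -> [0, 10, 0]
SWAP    -> [0, 0, 10]
MUL     -> [0, 0]
POP     -> [0]
LOAD 2  -> [0, 10]
POP     -> [0]
LOAD 2  -> [0, 10]
DUP     -> [0, 10, 10]
NEG     -> [0, 10, -10]

10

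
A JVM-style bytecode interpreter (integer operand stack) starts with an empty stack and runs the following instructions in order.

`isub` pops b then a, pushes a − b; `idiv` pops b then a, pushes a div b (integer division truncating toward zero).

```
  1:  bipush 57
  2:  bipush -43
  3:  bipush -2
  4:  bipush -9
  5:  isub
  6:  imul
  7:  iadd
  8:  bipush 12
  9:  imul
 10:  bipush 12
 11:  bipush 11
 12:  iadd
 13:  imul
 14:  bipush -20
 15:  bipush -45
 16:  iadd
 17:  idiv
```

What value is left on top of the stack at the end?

bipush 57   [57]
bipush -43  [57, -43]
bipush -2   [57, -43, -2]
bipush -9   [57, -43, -2, -9]
isub        [57, -43, 7]
imul        [57, -301]
iadd        [-244]
bipush 12   [-244, 12]
imul        [-2928]
bipush 12   [-2928, 12]
bipush 11   [-2928, 12, 11]
iadd        [-2928, 23]
imul        [-67344]
bipush -20  [-67344, -20]
bipush -45  [-67344, -20, -45]
iadd        [-67344, -65]
idiv        [1036]

1036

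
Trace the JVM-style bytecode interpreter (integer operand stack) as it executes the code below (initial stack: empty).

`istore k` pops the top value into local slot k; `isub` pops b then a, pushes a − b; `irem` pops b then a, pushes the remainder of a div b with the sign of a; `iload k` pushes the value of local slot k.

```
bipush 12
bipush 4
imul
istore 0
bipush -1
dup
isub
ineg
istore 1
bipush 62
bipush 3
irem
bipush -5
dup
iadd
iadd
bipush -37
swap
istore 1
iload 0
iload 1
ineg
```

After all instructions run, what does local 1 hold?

bipush 12  -> 12
bipush 4   -> 12 4
imul       -> 48
istore 0   -> (empty)
bipush -1  -> -1
dup        -> -1 -1
isub       -> 0
ineg       -> 0
istore 1   -> (empty)
bipush 62  -> 62
bipush 3   -> 62 3
irem       -> 2
bipush -5  -> 2 -5
dup        -> 2 -5 -5
iadd       -> 2 -10
iadd       -> -8
bipush -37 -> -8 -37
swap       -> -37 -8
istore 1   -> -37
iload 0    -> -37 48
iload 1    -> -37 48 -8
ineg       -> -37 48 8

-8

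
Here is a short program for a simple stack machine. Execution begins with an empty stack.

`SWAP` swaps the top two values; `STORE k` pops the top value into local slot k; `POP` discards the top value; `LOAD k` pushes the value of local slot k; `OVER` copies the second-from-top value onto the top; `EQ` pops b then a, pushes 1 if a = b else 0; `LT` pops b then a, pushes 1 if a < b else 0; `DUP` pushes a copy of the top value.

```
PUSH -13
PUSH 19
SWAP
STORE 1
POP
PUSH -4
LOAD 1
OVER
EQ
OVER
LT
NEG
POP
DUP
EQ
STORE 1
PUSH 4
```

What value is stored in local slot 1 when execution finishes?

PUSH -13 → [-13]
PUSH 19  → [-13, 19]
SWAP     → [19, -13]
STORE 1  → [19]
POP      → []
PUSH -4  → [-4]
LOAD 1   → [-4, -13]
OVER     → [-4, -13, -4]
EQ       → [-4, 0]
OVER     → [-4, 0, -4]
LT       → [-4, 0]
NEG      → [-4, 0]
POP      → [-4]
DUP      → [-4, -4]
EQ       → [1]
STORE 1  → []
PUSH 4   → [4]

1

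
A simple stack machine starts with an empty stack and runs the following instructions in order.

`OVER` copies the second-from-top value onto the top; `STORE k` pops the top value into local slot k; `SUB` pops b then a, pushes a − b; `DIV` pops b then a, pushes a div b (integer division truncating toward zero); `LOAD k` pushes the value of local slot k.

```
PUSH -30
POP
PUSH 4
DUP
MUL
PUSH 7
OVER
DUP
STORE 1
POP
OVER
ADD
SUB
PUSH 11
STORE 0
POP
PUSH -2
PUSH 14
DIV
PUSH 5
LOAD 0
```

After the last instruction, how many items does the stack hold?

3

PUSH -30 -> -30
POP      -> (empty)
PUSH 4   -> 4
DUP      -> 4 4
MUL      -> 16
PUSH 7   -> 16 7
OVER     -> 16 7 16
DUP      -> 16 7 16 16
STORE 1  -> 16 7 16
POP      -> 16 7
OVER     -> 16 7 16
ADD      -> 16 23
SUB      -> -7
PUSH 11  -> -7 11
STORE 0  -> -7
POP      -> (empty)
PUSH -2  -> -2
PUSH 14  -> -2 14
DIV      -> 0
PUSH 5   -> 0 5
LOAD 0   -> 0 5 11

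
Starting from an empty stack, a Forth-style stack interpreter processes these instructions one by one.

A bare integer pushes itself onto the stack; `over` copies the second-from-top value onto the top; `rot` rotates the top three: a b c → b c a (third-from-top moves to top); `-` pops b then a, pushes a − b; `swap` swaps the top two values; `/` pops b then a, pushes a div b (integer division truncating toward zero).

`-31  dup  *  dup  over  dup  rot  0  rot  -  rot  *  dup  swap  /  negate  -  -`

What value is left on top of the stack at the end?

-31    -> -31
dup    -> -31 -31
*      -> 961
dup    -> 961 961
over   -> 961 961 961
dup    -> 961 961 961 961
rot    -> 961 961 961 961
0      -> 961 961 961 961 0
rot    -> 961 961 961 0 961
-      -> 961 961 961 -961
rot    -> 961 961 -961 961
*      -> 961 961 -923521
dup    -> 961 961 -923521 -923521
swap   -> 961 961 -923521 -923521
/      -> 961 961 1
negate -> 961 961 -1
-      -> 961 962
-      -> -1

-1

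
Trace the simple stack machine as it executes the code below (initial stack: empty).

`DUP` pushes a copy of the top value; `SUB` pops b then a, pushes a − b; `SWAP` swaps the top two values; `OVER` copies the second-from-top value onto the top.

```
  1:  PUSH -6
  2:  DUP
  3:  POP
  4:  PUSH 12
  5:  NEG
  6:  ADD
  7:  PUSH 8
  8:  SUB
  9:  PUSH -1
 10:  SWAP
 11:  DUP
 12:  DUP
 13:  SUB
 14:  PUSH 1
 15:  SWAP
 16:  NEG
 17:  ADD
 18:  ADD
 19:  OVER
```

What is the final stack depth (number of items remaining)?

3

PUSH -6 : -6
DUP     : -6 -6
POP     : -6
PUSH 12 : -6 12
NEG     : -6 -12
ADD     : -18
PUSH 8  : -18 8
SUB     : -26
PUSH -1 : -26 -1
SWAP    : -1 -26
DUP     : -1 -26 -26
DUP     : -1 -26 -26 -26
SUB     : -1 -26 0
PUSH 1  : -1 -26 0 1
SWAP    : -1 -26 1 0
NEG     : -1 -26 1 0
ADD     : -1 -26 1
ADD     : -1 -25
OVER    : -1 -25 -1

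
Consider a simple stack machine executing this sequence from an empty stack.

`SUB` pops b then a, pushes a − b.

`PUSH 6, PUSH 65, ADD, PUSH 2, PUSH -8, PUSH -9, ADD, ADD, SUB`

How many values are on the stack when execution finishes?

1

PUSH 6  -> [6]
PUSH 65 -> [6, 65]
ADD     -> [71]
PUSH 2  -> [71, 2]
PUSH -8 -> [71, 2, -8]
PUSH -9 -> [71, 2, -8, -9]
ADD     -> [71, 2, -17]
ADD     -> [71, -15]
SUB     -> [86]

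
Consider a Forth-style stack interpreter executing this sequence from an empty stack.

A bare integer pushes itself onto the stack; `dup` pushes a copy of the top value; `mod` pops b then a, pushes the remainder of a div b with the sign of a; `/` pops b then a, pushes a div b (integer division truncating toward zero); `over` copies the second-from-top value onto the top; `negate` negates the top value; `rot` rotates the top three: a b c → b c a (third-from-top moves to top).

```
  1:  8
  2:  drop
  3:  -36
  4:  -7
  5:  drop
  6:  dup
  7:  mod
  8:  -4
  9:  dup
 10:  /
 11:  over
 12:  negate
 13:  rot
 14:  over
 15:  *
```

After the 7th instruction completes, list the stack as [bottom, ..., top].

8    -> [8]
drop -> []
-36  -> [-36]
-7   -> [-36, -7]
drop -> [-36]
dup  -> [-36, -36]
mod  -> [0]

[0]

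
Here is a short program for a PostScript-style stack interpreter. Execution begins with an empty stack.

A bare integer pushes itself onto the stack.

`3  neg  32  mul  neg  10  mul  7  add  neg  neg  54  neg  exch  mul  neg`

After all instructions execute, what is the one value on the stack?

52218

3    → [3]
neg  → [-3]
32   → [-3, 32]
mul  → [-96]
neg  → [96]
10   → [96, 10]
mul  → [960]
7    → [960, 7]
add  → [967]
neg  → [-967]
neg  → [967]
54   → [967, 54]
neg  → [967, -54]
exch → [-54, 967]
mul  → [-52218]
neg  → [52218]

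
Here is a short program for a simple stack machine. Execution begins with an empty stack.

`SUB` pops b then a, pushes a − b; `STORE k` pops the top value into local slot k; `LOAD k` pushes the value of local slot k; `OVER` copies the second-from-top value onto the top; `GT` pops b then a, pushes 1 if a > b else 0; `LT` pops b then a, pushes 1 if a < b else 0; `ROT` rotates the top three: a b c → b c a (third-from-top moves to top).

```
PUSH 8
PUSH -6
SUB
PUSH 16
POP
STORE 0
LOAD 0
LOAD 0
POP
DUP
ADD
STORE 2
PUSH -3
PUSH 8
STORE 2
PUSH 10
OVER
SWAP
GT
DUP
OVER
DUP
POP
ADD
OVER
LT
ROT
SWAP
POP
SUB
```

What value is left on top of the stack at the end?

3

PUSH 8   [8]
PUSH -6  [8, -6]
SUB      [14]
PUSH 16  [14, 16]
POP      [14]
STORE 0  []
LOAD 0   [14]
LOAD 0   [14, 14]
POP      [14]
DUP      [14, 14]
ADD      [28]
STORE 2  []
PUSH -3  [-3]
PUSH 8   [-3, 8]
STORE 2  [-3]
PUSH 10  [-3, 10]
OVER     [-3, 10, -3]
SWAP     [-3, -3, 10]
GT       [-3, 0]
DUP      [-3, 0, 0]
OVER     [-3, 0, 0, 0]
DUP      [-3, 0, 0, 0, 0]
POP      [-3, 0, 0, 0]
ADD      [-3, 0, 0]
OVER     [-3, 0, 0, 0]
LT       [-3, 0, 0]
ROT      [0, 0, -3]
SWAP     [0, -3, 0]
POP      [0, -3]
SUB      [3]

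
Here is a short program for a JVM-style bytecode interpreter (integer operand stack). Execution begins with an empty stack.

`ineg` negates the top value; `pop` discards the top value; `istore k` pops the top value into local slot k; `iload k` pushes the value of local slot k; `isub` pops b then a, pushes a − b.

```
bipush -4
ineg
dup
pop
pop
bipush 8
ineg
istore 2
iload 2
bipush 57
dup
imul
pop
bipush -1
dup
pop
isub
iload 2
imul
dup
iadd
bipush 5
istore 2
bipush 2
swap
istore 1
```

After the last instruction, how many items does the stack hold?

bipush -4 → [-4]
ineg      → [4]
dup       → [4, 4]
pop       → [4]
pop       → []
bipush 8  → [8]
ineg      → [-8]
istore 2  → []
iload 2   → [-8]
bipush 57 → [-8, 57]
dup       → [-8, 57, 57]
imul      → [-8, 3249]
pop       → [-8]
bipush -1 → [-8, -1]
dup       → [-8, -1, -1]
pop       → [-8, -1]
isub      → [-7]
iload 2   → [-7, -8]
imul      → [56]
dup       → [56, 56]
iadd      → [112]
bipush 5  → [112, 5]
istore 2  → [112]
bipush 2  → [112, 2]
swap      → [2, 112]
istore 1  → [2]

1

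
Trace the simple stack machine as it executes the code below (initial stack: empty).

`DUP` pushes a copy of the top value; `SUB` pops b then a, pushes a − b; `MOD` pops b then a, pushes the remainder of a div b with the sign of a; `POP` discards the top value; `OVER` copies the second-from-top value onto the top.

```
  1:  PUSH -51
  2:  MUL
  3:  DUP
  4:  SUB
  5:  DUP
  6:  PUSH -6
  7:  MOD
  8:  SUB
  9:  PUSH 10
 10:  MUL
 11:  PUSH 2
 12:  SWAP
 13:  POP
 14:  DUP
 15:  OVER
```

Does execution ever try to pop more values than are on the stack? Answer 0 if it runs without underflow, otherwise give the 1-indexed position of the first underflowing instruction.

2

PUSH -51 → -51
MUL  — needs 2 operands, stack has 1 → underflow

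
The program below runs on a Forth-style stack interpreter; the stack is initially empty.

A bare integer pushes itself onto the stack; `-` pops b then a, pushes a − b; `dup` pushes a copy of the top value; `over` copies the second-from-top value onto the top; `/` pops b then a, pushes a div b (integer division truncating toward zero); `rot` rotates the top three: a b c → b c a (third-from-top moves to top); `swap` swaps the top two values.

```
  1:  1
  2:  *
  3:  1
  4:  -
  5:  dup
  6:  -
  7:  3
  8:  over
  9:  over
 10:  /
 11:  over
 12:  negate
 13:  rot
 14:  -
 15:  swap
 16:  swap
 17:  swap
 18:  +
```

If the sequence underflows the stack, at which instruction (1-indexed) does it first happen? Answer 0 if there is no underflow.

2

1 → 1
*  — needs 2 operands, stack has 1 → underflow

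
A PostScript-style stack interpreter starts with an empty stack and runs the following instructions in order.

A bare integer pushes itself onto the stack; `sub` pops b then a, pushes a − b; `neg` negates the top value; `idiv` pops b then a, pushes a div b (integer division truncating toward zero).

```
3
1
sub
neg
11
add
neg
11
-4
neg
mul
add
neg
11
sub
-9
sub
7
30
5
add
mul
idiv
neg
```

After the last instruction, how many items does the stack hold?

1

3    → 3
1    → 3 1
sub  → 2
neg  → -2
11   → -2 11
add  → 9
neg  → -9
11   → -9 11
-4   → -9 11 -4
neg  → -9 11 4
mul  → -9 44
add  → 35
neg  → -35
11   → -35 11
sub  → -46
-9   → -46 -9
sub  → -37
7    → -37 7
30   → -37 7 30
5    → -37 7 30 5
add  → -37 7 35
mul  → -37 245
idiv → 0
neg  → 0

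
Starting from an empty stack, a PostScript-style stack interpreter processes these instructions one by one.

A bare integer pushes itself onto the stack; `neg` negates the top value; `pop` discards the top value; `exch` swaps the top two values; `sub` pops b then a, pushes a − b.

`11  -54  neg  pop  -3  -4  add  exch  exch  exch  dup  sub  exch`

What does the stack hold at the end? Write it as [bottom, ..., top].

[0, -7]

11    11
-54   11 -54
neg   11 54
pop   11
-3    11 -3
-4    11 -3 -4
add   11 -7
exch  -7 11
exch  11 -7
exch  -7 11
dup   -7 11 11
sub   -7 0
exch  0 -7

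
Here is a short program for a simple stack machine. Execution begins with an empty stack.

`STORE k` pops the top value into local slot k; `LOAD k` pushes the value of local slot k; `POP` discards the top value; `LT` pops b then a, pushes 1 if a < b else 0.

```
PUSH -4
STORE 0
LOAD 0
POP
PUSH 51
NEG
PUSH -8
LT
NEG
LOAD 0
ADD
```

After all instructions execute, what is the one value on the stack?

PUSH -4 → [-4]
STORE 0 → []
LOAD 0  → [-4]
POP     → []
PUSH 51 → [51]
NEG     → [-51]
PUSH -8 → [-51, -8]
LT      → [1]
NEG     → [-1]
LOAD 0  → [-1, -4]
ADD     → [-5]

-5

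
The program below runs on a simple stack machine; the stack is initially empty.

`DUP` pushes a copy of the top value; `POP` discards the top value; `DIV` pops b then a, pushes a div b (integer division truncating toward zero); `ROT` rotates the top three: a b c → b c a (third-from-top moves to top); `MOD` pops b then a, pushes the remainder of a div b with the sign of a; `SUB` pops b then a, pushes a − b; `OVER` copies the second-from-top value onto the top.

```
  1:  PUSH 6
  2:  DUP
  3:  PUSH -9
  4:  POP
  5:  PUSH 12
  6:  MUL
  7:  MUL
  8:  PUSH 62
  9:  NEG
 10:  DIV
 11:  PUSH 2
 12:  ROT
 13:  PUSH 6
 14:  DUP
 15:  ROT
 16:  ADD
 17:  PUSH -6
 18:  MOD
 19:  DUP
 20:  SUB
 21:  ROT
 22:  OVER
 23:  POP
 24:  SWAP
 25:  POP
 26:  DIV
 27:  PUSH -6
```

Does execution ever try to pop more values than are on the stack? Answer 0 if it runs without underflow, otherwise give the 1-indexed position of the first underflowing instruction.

PUSH 6  -> [6]
DUP     -> [6, 6]
PUSH -9 -> [6, 6, -9]
POP     -> [6, 6]
PUSH 12 -> [6, 6, 12]
MUL     -> [6, 72]
MUL     -> [432]
PUSH 62 -> [432, 62]
NEG     -> [432, -62]
DIV     -> [-6]
PUSH 2  -> [-6, 2]
ROT  — needs 3 operands, stack has 2 → underflow

12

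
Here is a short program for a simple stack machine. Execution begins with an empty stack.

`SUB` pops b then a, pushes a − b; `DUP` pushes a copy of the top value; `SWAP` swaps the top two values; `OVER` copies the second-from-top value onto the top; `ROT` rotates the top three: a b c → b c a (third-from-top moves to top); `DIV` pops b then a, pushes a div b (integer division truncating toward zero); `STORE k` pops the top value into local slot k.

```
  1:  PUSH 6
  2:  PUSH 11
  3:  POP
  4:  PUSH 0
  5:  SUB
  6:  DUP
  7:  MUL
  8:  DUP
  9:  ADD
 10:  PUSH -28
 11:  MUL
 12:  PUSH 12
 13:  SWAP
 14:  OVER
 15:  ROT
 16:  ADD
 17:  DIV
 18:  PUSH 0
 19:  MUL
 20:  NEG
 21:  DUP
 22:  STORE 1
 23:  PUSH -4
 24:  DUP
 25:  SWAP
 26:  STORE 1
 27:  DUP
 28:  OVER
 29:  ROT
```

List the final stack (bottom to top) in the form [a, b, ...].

[0, -4, -4, -4]

PUSH 6   → 6
PUSH 11  → 6 11
POP      → 6
PUSH 0   → 6 0
SUB      → 6
DUP      → 6 6
MUL      → 36
DUP      → 36 36
ADD      → 72
PUSH -28 → 72 -28
MUL      → -2016
PUSH 12  → -2016 12
SWAP     → 12 -2016
OVER     → 12 -2016 12
ROT      → -2016 12 12
ADD      → -2016 24
DIV      → -84
PUSH 0   → -84 0
MUL      → 0
NEG      → 0
DUP      → 0 0
STORE 1  → 0
PUSH -4  → 0 -4
DUP      → 0 -4 -4
SWAP     → 0 -4 -4
STORE 1  → 0 -4
DUP      → 0 -4 -4
OVER     → 0 -4 -4 -4
ROT      → 0 -4 -4 -4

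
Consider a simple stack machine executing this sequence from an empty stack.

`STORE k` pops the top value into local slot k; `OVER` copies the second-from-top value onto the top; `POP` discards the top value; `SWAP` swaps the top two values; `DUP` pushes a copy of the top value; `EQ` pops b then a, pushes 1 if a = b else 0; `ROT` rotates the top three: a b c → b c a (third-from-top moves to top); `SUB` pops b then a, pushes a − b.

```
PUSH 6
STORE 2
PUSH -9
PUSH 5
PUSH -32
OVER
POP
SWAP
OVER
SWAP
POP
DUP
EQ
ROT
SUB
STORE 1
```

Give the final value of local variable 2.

PUSH 6   : 6
STORE 2  : (empty)
PUSH -9  : -9
PUSH 5   : -9 5
PUSH -32 : -9 5 -32
OVER     : -9 5 -32 5
POP      : -9 5 -32
SWAP     : -9 -32 5
OVER     : -9 -32 5 -32
SWAP     : -9 -32 -32 5
POP      : -9 -32 -32
DUP      : -9 -32 -32 -32
EQ       : -9 -32 1
ROT      : -32 1 -9
SUB      : -32 10
STORE 1  : -32

6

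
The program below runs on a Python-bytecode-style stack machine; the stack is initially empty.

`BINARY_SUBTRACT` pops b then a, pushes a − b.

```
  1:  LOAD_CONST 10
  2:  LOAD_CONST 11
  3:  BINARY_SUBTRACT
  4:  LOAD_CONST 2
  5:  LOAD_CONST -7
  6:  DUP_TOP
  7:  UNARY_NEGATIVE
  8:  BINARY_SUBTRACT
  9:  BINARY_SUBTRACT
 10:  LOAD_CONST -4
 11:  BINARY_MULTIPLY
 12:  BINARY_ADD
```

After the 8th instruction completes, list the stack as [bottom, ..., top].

LOAD_CONST 10   -> 10
LOAD_CONST 11   -> 10 11
BINARY_SUBTRACT -> -1
LOAD_CONST 2    -> -1 2
LOAD_CONST -7   -> -1 2 -7
DUP_TOP         -> -1 2 -7 -7
UNARY_NEGATIVE  -> -1 2 -7 7
BINARY_SUBTRACT -> -1 2 -14

[-1, 2, -14]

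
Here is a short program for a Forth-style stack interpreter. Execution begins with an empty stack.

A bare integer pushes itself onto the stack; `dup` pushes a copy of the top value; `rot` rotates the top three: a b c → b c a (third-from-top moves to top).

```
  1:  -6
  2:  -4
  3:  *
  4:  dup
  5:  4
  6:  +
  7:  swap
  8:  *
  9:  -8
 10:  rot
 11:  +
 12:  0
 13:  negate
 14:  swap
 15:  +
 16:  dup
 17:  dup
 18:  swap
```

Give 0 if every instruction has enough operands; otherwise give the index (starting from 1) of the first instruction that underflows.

-6   -> -6
-4   -> -6 -4
*    -> 24
dup  -> 24 24
4    -> 24 24 4
+    -> 24 28
swap -> 28 24
*    -> 672
-8   -> 672 -8
rot  — needs 3 operands, stack has 2 → underflow

10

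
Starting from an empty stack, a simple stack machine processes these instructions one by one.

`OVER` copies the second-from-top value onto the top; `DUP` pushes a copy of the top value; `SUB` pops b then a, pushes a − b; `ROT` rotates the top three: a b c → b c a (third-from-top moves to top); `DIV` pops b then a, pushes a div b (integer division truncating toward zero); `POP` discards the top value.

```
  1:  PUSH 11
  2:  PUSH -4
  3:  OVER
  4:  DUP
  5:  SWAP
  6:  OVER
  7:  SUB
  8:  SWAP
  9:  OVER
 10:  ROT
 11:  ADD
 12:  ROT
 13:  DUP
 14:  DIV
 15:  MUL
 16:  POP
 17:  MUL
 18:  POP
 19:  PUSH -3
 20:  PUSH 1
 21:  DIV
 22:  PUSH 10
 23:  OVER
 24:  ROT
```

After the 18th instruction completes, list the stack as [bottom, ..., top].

PUSH 11 -> 11
PUSH -4 -> 11 -4
OVER    -> 11 -4 11
DUP     -> 11 -4 11 11
SWAP    -> 11 -4 11 11
OVER    -> 11 -4 11 11 11
SUB     -> 11 -4 11 0
SWAP    -> 11 -4 0 11
OVER    -> 11 -4 0 11 0
ROT     -> 11 -4 11 0 0
ADD     -> 11 -4 11 0
ROT     -> 11 11 0 -4
DUP     -> 11 11 0 -4 -4
DIV     -> 11 11 0 1
MUL     -> 11 11 0
POP     -> 11 11
MUL     -> 121
POP     -> (empty)

[]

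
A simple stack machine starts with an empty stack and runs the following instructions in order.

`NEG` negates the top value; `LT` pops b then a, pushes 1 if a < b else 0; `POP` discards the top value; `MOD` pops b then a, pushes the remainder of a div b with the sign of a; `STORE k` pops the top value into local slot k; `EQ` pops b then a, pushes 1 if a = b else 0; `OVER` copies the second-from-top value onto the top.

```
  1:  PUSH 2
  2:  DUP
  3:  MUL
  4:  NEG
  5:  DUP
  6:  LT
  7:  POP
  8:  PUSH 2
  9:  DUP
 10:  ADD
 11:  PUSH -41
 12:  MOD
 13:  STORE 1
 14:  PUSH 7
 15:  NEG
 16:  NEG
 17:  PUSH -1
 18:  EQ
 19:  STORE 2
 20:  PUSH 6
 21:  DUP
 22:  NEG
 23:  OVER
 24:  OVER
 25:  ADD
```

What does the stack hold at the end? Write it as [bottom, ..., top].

PUSH 2    [2]
DUP       [2, 2]
MUL       [4]
NEG       [-4]
DUP       [-4, -4]
LT        [0]
POP       []
PUSH 2    [2]
DUP       [2, 2]
ADD       [4]
PUSH -41  [4, -41]
MOD       [4]
STORE 1   []
PUSH 7    [7]
NEG       [-7]
NEG       [7]
PUSH -1   [7, -1]
EQ        [0]
STORE 2   []
PUSH 6    [6]
DUP       [6, 6]
NEG       [6, -6]
OVER      [6, -6, 6]
OVER      [6, -6, 6, -6]
ADD       [6, -6, 0]

[6, -6, 0]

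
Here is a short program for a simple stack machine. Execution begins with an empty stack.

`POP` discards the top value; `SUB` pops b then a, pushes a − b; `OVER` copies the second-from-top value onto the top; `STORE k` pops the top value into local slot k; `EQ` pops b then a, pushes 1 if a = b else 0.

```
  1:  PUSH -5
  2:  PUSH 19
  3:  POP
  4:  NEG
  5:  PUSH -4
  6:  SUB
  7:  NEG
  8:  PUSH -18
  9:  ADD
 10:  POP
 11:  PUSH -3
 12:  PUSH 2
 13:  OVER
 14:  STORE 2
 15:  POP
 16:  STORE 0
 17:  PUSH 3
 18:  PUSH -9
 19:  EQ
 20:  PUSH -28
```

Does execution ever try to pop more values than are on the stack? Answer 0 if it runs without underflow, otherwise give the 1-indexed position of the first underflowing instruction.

PUSH -5  -> [-5]
PUSH 19  -> [-5, 19]
POP      -> [-5]
NEG      -> [5]
PUSH -4  -> [5, -4]
SUB      -> [9]
NEG      -> [-9]
PUSH -18 -> [-9, -18]
ADD      -> [-27]
POP      -> []
PUSH -3  -> [-3]
PUSH 2   -> [-3, 2]
OVER     -> [-3, 2, -3]
STORE 2  -> [-3, 2]
POP      -> [-3]
STORE 0  -> []
PUSH 3   -> [3]
PUSH -9  -> [3, -9]
EQ       -> [0]
PUSH -28 -> [0, -28]

0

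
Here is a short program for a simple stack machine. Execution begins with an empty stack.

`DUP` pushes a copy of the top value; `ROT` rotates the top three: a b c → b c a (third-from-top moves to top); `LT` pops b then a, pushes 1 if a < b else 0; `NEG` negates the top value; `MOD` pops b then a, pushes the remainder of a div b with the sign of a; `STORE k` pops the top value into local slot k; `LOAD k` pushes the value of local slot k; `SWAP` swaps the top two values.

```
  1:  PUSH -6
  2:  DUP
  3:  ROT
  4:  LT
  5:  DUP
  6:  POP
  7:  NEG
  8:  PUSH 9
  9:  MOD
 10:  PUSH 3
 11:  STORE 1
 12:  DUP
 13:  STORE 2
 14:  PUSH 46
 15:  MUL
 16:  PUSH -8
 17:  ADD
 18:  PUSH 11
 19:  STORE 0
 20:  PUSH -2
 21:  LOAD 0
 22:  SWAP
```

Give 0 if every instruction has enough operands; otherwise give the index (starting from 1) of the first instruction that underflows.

3

PUSH -6 → -6
DUP     → -6 -6
ROT  — needs 3 operands, stack has 2 → underflow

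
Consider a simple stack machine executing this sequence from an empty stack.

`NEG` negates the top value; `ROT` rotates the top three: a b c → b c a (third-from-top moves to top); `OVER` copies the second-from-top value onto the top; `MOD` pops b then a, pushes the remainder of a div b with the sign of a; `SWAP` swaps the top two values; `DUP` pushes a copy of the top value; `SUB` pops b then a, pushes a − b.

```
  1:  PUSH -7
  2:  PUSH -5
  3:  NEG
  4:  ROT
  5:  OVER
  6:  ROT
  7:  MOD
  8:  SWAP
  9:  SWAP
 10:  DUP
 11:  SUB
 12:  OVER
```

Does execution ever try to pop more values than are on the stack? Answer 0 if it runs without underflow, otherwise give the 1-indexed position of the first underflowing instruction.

4

PUSH -7  -7
PUSH -5  -7 -5
NEG      -7 5
ROT  — needs 3 operands, stack has 2 → underflow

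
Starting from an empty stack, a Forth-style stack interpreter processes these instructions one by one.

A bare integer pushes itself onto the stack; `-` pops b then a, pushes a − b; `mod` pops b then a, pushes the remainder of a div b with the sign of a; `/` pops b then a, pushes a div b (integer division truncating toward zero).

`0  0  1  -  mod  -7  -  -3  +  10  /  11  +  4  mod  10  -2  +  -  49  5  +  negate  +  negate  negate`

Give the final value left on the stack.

-59

0       0
0       0 0
1       0 0 1
-       0 -1
mod     0
-7      0 -7
-       7
-3      7 -3
+       4
10      4 10
/       0
11      0 11
+       11
4       11 4
mod     3
10      3 10
-2      3 10 -2
+       3 8
-       -5
49      -5 49
5       -5 49 5
+       -5 54
negate  -5 -54
+       -59
negate  59
negate  -59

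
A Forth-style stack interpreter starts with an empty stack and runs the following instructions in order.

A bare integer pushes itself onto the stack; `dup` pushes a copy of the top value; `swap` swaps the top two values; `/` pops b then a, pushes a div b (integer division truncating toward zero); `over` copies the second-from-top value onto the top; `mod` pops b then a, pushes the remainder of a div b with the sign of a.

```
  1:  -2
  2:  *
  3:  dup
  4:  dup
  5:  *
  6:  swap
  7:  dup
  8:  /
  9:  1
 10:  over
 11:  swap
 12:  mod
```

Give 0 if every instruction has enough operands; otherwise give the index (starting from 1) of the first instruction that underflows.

2

-2 : -2
*  — needs 2 operands, stack has 1 → underflow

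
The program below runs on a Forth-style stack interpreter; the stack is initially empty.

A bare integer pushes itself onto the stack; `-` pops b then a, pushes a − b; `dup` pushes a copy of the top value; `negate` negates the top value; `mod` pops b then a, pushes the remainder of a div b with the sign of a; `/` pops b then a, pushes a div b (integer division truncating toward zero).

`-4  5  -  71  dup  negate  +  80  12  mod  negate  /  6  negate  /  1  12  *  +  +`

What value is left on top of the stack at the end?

-4      [-4]
5       [-4, 5]
-       [-9]
71      [-9, 71]
dup     [-9, 71, 71]
negate  [-9, 71, -71]
+       [-9, 0]
80      [-9, 0, 80]
12      [-9, 0, 80, 12]
mod     [-9, 0, 8]
negate  [-9, 0, -8]
/       [-9, 0]
6       [-9, 0, 6]
negate  [-9, 0, -6]
/       [-9, 0]
1       [-9, 0, 1]
12      [-9, 0, 1, 12]
*       [-9, 0, 12]
+       [-9, 12]
+       [3]

3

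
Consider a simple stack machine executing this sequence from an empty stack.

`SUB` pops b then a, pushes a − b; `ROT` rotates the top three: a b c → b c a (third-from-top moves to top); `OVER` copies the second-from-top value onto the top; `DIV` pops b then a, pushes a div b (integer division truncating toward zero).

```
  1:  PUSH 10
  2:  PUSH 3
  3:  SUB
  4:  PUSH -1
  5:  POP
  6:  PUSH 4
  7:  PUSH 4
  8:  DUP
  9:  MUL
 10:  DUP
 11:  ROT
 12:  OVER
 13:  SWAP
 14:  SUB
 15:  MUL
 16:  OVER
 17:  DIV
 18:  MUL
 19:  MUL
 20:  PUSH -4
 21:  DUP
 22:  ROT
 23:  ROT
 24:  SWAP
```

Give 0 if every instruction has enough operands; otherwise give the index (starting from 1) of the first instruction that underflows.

PUSH 10 -> 10
PUSH 3  -> 10 3
SUB     -> 7
PUSH -1 -> 7 -1
POP     -> 7
PUSH 4  -> 7 4
PUSH 4  -> 7 4 4
DUP     -> 7 4 4 4
MUL     -> 7 4 16
DUP     -> 7 4 16 16
ROT     -> 7 16 16 4
OVER    -> 7 16 16 4 16
SWAP    -> 7 16 16 16 4
SUB     -> 7 16 16 12
MUL     -> 7 16 192
OVER    -> 7 16 192 16
DIV     -> 7 16 12
MUL     -> 7 192
MUL     -> 1344
PUSH -4 -> 1344 -4
DUP     -> 1344 -4 -4
ROT     -> -4 -4 1344
ROT     -> -4 1344 -4
SWAP    -> -4 -4 1344

0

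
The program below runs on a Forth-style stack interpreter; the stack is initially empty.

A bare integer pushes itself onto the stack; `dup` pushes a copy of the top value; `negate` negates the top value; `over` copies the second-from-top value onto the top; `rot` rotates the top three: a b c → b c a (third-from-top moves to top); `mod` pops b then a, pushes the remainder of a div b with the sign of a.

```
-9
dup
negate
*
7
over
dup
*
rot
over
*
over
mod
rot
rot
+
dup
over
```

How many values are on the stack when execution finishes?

-9     : -9
dup    : -9 -9
negate : -9 9
*      : -81
7      : -81 7
over   : -81 7 -81
dup    : -81 7 -81 -81
*      : -81 7 6561
rot    : 7 6561 -81
over   : 7 6561 -81 6561
*      : 7 6561 -531441
over   : 7 6561 -531441 6561
mod    : 7 6561 0
rot    : 6561 0 7
rot    : 0 7 6561
+      : 0 6568
dup    : 0 6568 6568
over   : 0 6568 6568 6568

4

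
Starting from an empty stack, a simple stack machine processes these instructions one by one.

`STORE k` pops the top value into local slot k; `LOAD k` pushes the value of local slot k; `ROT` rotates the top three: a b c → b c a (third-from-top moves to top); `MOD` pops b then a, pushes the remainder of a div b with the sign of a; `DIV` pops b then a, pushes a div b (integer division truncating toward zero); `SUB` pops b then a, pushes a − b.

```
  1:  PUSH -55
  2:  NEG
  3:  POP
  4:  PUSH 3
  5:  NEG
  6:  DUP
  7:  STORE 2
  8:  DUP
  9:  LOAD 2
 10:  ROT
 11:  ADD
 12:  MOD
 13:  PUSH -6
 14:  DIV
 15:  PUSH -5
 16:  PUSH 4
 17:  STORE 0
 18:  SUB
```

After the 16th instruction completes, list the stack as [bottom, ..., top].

PUSH -55 -> -55
NEG      -> 55
POP      -> (empty)
PUSH 3   -> 3
NEG      -> -3
DUP      -> -3 -3
STORE 2  -> -3
DUP      -> -3 -3
LOAD 2   -> -3 -3 -3
ROT      -> -3 -3 -3
ADD      -> -3 -6
MOD      -> -3
PUSH -6  -> -3 -6
DIV      -> 0
PUSH -5  -> 0 -5
PUSH 4   -> 0 -5 4

[0, -5, 4]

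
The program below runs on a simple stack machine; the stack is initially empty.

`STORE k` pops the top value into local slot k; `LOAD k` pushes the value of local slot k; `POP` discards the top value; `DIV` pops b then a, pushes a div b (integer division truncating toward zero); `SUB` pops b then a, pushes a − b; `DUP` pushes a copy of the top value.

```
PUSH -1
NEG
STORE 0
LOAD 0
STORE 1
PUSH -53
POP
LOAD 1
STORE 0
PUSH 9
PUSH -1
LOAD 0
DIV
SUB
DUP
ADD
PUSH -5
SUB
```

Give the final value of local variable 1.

PUSH -1  → -1
NEG      → 1
STORE 0  → (empty)
LOAD 0   → 1
STORE 1  → (empty)
PUSH -53 → -53
POP      → (empty)
LOAD 1   → 1
STORE 0  → (empty)
PUSH 9   → 9
PUSH -1  → 9 -1
LOAD 0   → 9 -1 1
DIV      → 9 -1
SUB      → 10
DUP      → 10 10
ADD      → 20
PUSH -5  → 20 -5
SUB      → 25

1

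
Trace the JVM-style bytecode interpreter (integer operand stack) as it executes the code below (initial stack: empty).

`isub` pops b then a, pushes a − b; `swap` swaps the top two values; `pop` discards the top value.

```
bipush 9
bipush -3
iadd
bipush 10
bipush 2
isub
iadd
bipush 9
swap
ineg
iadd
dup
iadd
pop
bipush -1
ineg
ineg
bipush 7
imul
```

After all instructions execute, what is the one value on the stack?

bipush 9  → [9]
bipush -3 → [9, -3]
iadd      → [6]
bipush 10 → [6, 10]
bipush 2  → [6, 10, 2]
isub      → [6, 8]
iadd      → [14]
bipush 9  → [14, 9]
swap      → [9, 14]
ineg      → [9, -14]
iadd      → [-5]
dup       → [-5, -5]
iadd      → [-10]
pop       → []
bipush -1 → [-1]
ineg      → [1]
ineg      → [-1]
bipush 7  → [-1, 7]
imul      → [-7]

-7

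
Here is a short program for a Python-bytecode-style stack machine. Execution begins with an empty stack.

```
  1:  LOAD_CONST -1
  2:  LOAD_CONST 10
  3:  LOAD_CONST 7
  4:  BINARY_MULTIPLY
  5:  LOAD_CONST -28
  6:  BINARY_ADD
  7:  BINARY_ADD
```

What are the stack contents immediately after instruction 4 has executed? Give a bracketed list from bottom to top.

LOAD_CONST -1    -1
LOAD_CONST 10    -1 10
LOAD_CONST 7     -1 10 7
BINARY_MULTIPLY  -1 70

[-1, 70]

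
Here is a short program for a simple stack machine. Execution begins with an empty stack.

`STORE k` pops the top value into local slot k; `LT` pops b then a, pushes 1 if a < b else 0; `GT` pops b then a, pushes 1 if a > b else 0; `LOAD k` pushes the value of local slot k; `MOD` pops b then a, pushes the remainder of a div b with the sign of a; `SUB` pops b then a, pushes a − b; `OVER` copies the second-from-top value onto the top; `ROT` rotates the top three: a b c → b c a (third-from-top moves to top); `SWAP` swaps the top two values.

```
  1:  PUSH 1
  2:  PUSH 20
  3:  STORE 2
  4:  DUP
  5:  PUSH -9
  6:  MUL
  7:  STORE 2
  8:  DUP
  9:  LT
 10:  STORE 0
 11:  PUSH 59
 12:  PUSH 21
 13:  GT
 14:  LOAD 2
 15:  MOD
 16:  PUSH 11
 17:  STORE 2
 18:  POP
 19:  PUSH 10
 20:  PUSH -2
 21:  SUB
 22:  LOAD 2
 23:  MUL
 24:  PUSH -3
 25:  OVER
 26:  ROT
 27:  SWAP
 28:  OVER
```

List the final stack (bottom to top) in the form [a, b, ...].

[-3, 132, 132, 132]

PUSH 1  → 1
PUSH 20 → 1 20
STORE 2 → 1
DUP     → 1 1
PUSH -9 → 1 1 -9
MUL     → 1 -9
STORE 2 → 1
DUP     → 1 1
LT      → 0
STORE 0 → (empty)
PUSH 59 → 59
PUSH 21 → 59 21
GT      → 1
LOAD 2  → 1 -9
MOD     → 1
PUSH 11 → 1 11
STORE 2 → 1
POP     → (empty)
PUSH 10 → 10
PUSH -2 → 10 -2
SUB     → 12
LOAD 2  → 12 11
MUL     → 132
PUSH -3 → 132 -3
OVER    → 132 -3 132
ROT     → -3 132 132
SWAP    → -3 132 132
OVER    → -3 132 132 132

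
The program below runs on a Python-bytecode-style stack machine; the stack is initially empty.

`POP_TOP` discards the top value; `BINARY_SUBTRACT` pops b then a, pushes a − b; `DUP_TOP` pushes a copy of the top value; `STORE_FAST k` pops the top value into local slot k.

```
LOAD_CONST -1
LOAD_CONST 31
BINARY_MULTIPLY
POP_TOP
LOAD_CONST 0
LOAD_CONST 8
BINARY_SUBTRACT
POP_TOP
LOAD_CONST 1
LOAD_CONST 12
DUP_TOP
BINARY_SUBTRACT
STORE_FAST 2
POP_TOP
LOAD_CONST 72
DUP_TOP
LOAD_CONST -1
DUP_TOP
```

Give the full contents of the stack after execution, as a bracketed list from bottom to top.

LOAD_CONST -1   : [-1]
LOAD_CONST 31   : [-1, 31]
BINARY_MULTIPLY : [-31]
POP_TOP         : []
LOAD_CONST 0    : [0]
LOAD_CONST 8    : [0, 8]
BINARY_SUBTRACT : [-8]
POP_TOP         : []
LOAD_CONST 1    : [1]
LOAD_CONST 12   : [1, 12]
DUP_TOP         : [1, 12, 12]
BINARY_SUBTRACT : [1, 0]
STORE_FAST 2    : [1]
POP_TOP         : []
LOAD_CONST 72   : [72]
DUP_TOP         : [72, 72]
LOAD_CONST -1   : [72, 72, -1]
DUP_TOP         : [72, 72, -1, -1]

[72, 72, -1, -1]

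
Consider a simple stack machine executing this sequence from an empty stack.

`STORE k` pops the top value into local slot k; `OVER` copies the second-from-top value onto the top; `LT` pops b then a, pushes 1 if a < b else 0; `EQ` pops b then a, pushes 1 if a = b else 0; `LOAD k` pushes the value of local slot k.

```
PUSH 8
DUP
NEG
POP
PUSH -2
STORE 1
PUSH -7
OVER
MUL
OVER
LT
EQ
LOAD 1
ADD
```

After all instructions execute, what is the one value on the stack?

-2

PUSH 8   [8]
DUP      [8, 8]
NEG      [8, -8]
POP      [8]
PUSH -2  [8, -2]
STORE 1  [8]
PUSH -7  [8, -7]
OVER     [8, -7, 8]
MUL      [8, -56]
OVER     [8, -56, 8]
LT       [8, 1]
EQ       [0]
LOAD 1   [0, -2]
ADD      [-2]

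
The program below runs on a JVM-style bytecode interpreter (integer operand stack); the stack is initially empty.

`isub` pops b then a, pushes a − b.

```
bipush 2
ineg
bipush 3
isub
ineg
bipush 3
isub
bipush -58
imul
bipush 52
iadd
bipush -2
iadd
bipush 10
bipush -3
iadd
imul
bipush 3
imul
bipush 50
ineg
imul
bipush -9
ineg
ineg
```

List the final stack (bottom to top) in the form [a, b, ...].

bipush 2   -> 2
ineg       -> -2
bipush 3   -> -2 3
isub       -> -5
ineg       -> 5
bipush 3   -> 5 3
isub       -> 2
bipush -58 -> 2 -58
imul       -> -116
bipush 52  -> -116 52
iadd       -> -64
bipush -2  -> -64 -2
iadd       -> -66
bipush 10  -> -66 10
bipush -3  -> -66 10 -3
iadd       -> -66 7
imul       -> -462
bipush 3   -> -462 3
imul       -> -1386
bipush 50  -> -1386 50
ineg       -> -1386 -50
imul       -> 69300
bipush -9  -> 69300 -9
ineg       -> 69300 9
ineg       -> 69300 -9

[69300, -9]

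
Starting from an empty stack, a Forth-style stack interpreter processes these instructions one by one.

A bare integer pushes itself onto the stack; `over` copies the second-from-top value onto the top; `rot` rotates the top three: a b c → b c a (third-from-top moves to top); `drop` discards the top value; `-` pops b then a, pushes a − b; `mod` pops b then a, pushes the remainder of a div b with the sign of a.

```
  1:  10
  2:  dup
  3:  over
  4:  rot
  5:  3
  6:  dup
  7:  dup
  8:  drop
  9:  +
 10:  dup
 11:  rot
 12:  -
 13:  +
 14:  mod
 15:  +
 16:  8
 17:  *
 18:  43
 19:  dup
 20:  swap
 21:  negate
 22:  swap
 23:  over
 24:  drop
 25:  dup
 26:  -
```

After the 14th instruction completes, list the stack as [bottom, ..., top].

[10, 0]

10   → [10]
dup  → [10, 10]
over → [10, 10, 10]
rot  → [10, 10, 10]
3    → [10, 10, 10, 3]
dup  → [10, 10, 10, 3, 3]
dup  → [10, 10, 10, 3, 3, 3]
drop → [10, 10, 10, 3, 3]
+    → [10, 10, 10, 6]
dup  → [10, 10, 10, 6, 6]
rot  → [10, 10, 6, 6, 10]
-    → [10, 10, 6, -4]
+    → [10, 10, 2]
mod  → [10, 0]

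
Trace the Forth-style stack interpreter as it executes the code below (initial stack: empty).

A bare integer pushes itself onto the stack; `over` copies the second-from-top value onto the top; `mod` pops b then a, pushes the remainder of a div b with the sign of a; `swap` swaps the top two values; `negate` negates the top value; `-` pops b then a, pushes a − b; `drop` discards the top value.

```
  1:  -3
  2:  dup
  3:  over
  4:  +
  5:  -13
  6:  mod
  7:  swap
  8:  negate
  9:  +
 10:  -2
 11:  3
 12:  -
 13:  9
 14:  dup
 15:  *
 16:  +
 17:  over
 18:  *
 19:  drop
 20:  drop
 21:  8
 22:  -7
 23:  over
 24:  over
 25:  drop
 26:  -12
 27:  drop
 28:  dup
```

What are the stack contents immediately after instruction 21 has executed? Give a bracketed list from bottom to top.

[8]

-3     → -3
dup    → -3 -3
over   → -3 -3 -3
+      → -3 -6
-13    → -3 -6 -13
mod    → -3 -6
swap   → -6 -3
negate → -6 3
+      → -3
-2     → -3 -2
3      → -3 -2 3
-      → -3 -5
9      → -3 -5 9
dup    → -3 -5 9 9
*      → -3 -5 81
+      → -3 76
over   → -3 76 -3
*      → -3 -228
drop   → -3
drop   → (empty)
8      → 8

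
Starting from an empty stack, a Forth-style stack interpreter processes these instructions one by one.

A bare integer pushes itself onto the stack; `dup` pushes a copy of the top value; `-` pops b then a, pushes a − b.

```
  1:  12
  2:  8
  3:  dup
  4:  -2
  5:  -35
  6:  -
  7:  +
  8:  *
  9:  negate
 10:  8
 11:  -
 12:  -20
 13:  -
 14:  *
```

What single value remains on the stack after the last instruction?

12     → [12]
8      → [12, 8]
dup    → [12, 8, 8]
-2     → [12, 8, 8, -2]
-35    → [12, 8, 8, -2, -35]
-      → [12, 8, 8, 33]
+      → [12, 8, 41]
*      → [12, 328]
negate → [12, -328]
8      → [12, -328, 8]
-      → [12, -336]
-20    → [12, -336, -20]
-      → [12, -316]
*      → [-3792]

-3792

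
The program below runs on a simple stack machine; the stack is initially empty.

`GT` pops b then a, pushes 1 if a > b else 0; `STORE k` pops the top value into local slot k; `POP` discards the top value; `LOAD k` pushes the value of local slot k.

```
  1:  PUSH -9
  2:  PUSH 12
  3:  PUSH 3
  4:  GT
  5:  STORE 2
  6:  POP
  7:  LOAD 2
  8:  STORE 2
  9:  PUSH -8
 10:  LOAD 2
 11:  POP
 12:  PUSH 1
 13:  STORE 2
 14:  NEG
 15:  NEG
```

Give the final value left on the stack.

PUSH -9 → [-9]
PUSH 12 → [-9, 12]
PUSH 3  → [-9, 12, 3]
GT      → [-9, 1]
STORE 2 → [-9]
POP     → []
LOAD 2  → [1]
STORE 2 → []
PUSH -8 → [-8]
LOAD 2  → [-8, 1]
POP     → [-8]
PUSH 1  → [-8, 1]
STORE 2 → [-8]
NEG     → [8]
NEG     → [-8]

-8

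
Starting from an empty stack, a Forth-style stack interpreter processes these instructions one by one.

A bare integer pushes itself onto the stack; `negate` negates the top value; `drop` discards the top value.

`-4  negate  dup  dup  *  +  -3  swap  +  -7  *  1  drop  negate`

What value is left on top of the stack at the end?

119

-4      [-4]
negate  [4]
dup     [4, 4]
dup     [4, 4, 4]
*       [4, 16]
+       [20]
-3      [20, -3]
swap    [-3, 20]
+       [17]
-7      [17, -7]
*       [-119]
1       [-119, 1]
drop    [-119]
negate  [119]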